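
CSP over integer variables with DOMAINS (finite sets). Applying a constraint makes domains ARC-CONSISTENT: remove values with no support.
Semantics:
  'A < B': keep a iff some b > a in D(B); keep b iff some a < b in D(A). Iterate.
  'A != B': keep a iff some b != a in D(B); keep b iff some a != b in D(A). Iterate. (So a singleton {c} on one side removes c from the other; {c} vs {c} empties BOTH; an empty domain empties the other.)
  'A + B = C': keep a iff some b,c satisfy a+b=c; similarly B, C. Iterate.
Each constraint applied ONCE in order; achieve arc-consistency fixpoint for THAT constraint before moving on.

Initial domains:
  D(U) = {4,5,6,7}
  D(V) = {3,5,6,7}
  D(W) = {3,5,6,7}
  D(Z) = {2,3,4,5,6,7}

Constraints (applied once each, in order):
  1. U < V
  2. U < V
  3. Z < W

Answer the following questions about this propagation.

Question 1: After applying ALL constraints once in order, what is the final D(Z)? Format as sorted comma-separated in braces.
Answer: {2,3,4,5,6}

Derivation:
Constraint 1 (U < V) on D(U)={4,5,6,7} D(V)={3,5,6,7}: U {4,5,6,7}->{4,5,6}; V {3,5,6,7}->{5,6,7}
Constraint 2 (U < V) on D(U)={4,5,6} D(V)={5,6,7}: no change
Constraint 3 (Z < W) on D(Z)={2,3,4,5,6,7} D(W)={3,5,6,7}: Z {2,3,4,5,6,7}->{2,3,4,5,6}
So after all 3 constraints: D(Z) = {2,3,4,5,6}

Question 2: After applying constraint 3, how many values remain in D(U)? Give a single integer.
Constraint 1 (U < V) on D(U)={4,5,6,7} D(V)={3,5,6,7}: U {4,5,6,7}->{4,5,6}; V {3,5,6,7}->{5,6,7}
Constraint 2 (U < V) on D(U)={4,5,6} D(V)={5,6,7}: no change
Constraint 3 (Z < W) on D(Z)={2,3,4,5,6,7} D(W)={3,5,6,7}: Z {2,3,4,5,6,7}->{2,3,4,5,6}
So after constraint 3: D(U)={4,5,6}, size = 3

Answer: 3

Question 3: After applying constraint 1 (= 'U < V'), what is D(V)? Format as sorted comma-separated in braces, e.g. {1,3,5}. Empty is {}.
Answer: {5,6,7}

Derivation:
Constraint 1 (U < V) on D(U)={4,5,6,7} D(V)={3,5,6,7}: U {4,5,6,7}->{4,5,6}; V {3,5,6,7}->{5,6,7}
So after constraint 1: D(V) = {5,6,7}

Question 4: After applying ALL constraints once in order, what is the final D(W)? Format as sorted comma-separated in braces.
Answer: {3,5,6,7}

Derivation:
Constraint 1 (U < V) on D(U)={4,5,6,7} D(V)={3,5,6,7}: U {4,5,6,7}->{4,5,6}; V {3,5,6,7}->{5,6,7}
Constraint 2 (U < V) on D(U)={4,5,6} D(V)={5,6,7}: no change
Constraint 3 (Z < W) on D(Z)={2,3,4,5,6,7} D(W)={3,5,6,7}: Z {2,3,4,5,6,7}->{2,3,4,5,6}
So after all 3 constraints: D(W) = {3,5,6,7}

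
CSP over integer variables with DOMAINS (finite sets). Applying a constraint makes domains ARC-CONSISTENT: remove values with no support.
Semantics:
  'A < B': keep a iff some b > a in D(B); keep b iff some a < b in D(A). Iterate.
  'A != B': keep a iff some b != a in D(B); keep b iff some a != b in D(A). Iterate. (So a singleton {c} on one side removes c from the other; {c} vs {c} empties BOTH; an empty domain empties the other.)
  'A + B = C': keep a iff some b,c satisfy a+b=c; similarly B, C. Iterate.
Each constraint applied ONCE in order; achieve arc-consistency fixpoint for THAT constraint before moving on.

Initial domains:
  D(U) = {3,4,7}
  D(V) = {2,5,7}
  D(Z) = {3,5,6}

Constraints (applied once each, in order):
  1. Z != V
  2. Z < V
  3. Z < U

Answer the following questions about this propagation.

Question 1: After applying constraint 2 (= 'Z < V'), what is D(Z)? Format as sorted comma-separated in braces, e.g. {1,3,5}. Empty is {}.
Answer: {3,5,6}

Derivation:
Constraint 1 (Z != V) on D(Z)={3,5,6} D(V)={2,5,7}: no change
Constraint 2 (Z < V) on D(Z)={3,5,6} D(V)={2,5,7}: V {2,5,7}->{5,7}
So after constraint 2: D(Z) = {3,5,6}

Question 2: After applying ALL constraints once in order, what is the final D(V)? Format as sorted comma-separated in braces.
Constraint 1 (Z != V) on D(Z)={3,5,6} D(V)={2,5,7}: no change
Constraint 2 (Z < V) on D(Z)={3,5,6} D(V)={2,5,7}: V {2,5,7}->{5,7}
Constraint 3 (Z < U) on D(Z)={3,5,6} D(U)={3,4,7}: U {3,4,7}->{4,7}
So after all 3 constraints: D(V) = {5,7}

Answer: {5,7}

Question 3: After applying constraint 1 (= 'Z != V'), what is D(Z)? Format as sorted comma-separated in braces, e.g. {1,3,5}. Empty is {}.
Answer: {3,5,6}

Derivation:
Constraint 1 (Z != V) on D(Z)={3,5,6} D(V)={2,5,7}: no change
So after constraint 1: D(Z) = {3,5,6}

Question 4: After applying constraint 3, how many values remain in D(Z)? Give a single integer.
Answer: 3

Derivation:
Constraint 1 (Z != V) on D(Z)={3,5,6} D(V)={2,5,7}: no change
Constraint 2 (Z < V) on D(Z)={3,5,6} D(V)={2,5,7}: V {2,5,7}->{5,7}
Constraint 3 (Z < U) on D(Z)={3,5,6} D(U)={3,4,7}: U {3,4,7}->{4,7}
So after constraint 3: D(Z)={3,5,6}, size = 3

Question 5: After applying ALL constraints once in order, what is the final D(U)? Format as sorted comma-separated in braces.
Constraint 1 (Z != V) on D(Z)={3,5,6} D(V)={2,5,7}: no change
Constraint 2 (Z < V) on D(Z)={3,5,6} D(V)={2,5,7}: V {2,5,7}->{5,7}
Constraint 3 (Z < U) on D(Z)={3,5,6} D(U)={3,4,7}: U {3,4,7}->{4,7}
So after all 3 constraints: D(U) = {4,7}

Answer: {4,7}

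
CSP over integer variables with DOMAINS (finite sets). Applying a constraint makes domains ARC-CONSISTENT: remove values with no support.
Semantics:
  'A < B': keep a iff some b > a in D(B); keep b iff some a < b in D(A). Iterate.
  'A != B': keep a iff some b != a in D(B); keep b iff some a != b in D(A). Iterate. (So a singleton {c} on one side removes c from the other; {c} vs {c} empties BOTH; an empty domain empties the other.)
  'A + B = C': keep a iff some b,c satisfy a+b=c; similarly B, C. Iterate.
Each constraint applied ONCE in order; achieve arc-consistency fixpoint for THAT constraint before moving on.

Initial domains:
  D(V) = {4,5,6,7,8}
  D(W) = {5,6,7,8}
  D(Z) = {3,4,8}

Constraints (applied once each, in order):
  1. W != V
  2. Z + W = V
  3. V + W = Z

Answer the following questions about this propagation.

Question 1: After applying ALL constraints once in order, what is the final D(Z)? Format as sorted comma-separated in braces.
Constraint 1 (W != V) on D(W)={5,6,7,8} D(V)={4,5,6,7,8}: no change
Constraint 2 (Z + W = V) on D(Z)={3,4,8} D(W)={5,6,7,8} D(V)={4,5,6,7,8}: Z {3,4,8}->{3}; W {5,6,7,8}->{5}; V {4,5,6,7,8}->{8}
Constraint 3 (V + W = Z) on D(V)={8} D(W)={5} D(Z)={3}: V {8}->{}; W {5}->{}; Z {3}->{}
So after all 3 constraints: D(Z) = {}

Answer: {}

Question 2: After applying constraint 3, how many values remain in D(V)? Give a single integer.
Constraint 1 (W != V) on D(W)={5,6,7,8} D(V)={4,5,6,7,8}: no change
Constraint 2 (Z + W = V) on D(Z)={3,4,8} D(W)={5,6,7,8} D(V)={4,5,6,7,8}: Z {3,4,8}->{3}; W {5,6,7,8}->{5}; V {4,5,6,7,8}->{8}
Constraint 3 (V + W = Z) on D(V)={8} D(W)={5} D(Z)={3}: V {8}->{}; W {5}->{}; Z {3}->{}
So after constraint 3: D(V)={}, size = 0

Answer: 0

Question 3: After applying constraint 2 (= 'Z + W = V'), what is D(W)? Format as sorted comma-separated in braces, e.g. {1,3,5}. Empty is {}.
Constraint 1 (W != V) on D(W)={5,6,7,8} D(V)={4,5,6,7,8}: no change
Constraint 2 (Z + W = V) on D(Z)={3,4,8} D(W)={5,6,7,8} D(V)={4,5,6,7,8}: Z {3,4,8}->{3}; W {5,6,7,8}->{5}; V {4,5,6,7,8}->{8}
So after constraint 2: D(W) = {5}

Answer: {5}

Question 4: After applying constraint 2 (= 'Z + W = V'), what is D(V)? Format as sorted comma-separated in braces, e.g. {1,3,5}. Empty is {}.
Constraint 1 (W != V) on D(W)={5,6,7,8} D(V)={4,5,6,7,8}: no change
Constraint 2 (Z + W = V) on D(Z)={3,4,8} D(W)={5,6,7,8} D(V)={4,5,6,7,8}: Z {3,4,8}->{3}; W {5,6,7,8}->{5}; V {4,5,6,7,8}->{8}
So after constraint 2: D(V) = {8}

Answer: {8}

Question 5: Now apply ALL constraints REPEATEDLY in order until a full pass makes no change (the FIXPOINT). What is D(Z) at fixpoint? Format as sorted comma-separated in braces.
Answer: {}

Derivation:
pass 0 (initial): D(Z)={3,4,8}
pass 1: V {4,5,6,7,8}->{}; W {5,6,7,8}->{}; Z {3,4,8}->{}
pass 2: no change
Fixpoint after 2 passes: D(Z) = {}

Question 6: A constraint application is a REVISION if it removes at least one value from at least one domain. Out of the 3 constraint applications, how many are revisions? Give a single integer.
Constraint 1 (W != V) on D(W)={5,6,7,8} D(V)={4,5,6,7,8}: no change => not a revision
Constraint 2 (Z + W = V) on D(Z)={3,4,8} D(W)={5,6,7,8} D(V)={4,5,6,7,8}: Z {3,4,8}->{3}; W {5,6,7,8}->{5}; V {4,5,6,7,8}->{8} => REVISION
Constraint 3 (V + W = Z) on D(V)={8} D(W)={5} D(Z)={3}: V {8}->{}; W {5}->{}; Z {3}->{} => REVISION
Total revisions = 2

Answer: 2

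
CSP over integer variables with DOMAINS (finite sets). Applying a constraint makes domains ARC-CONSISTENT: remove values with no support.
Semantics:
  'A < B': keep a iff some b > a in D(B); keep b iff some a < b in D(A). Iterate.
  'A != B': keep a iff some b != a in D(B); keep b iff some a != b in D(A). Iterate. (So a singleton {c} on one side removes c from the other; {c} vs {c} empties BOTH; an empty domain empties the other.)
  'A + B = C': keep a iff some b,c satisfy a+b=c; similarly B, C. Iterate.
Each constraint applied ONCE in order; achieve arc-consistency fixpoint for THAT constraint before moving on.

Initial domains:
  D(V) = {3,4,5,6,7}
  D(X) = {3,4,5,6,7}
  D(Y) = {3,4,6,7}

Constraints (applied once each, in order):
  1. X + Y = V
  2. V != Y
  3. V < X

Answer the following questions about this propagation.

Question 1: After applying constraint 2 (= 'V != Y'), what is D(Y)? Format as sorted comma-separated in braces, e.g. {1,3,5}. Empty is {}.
Answer: {3,4}

Derivation:
Constraint 1 (X + Y = V) on D(X)={3,4,5,6,7} D(Y)={3,4,6,7} D(V)={3,4,5,6,7}: X {3,4,5,6,7}->{3,4}; Y {3,4,6,7}->{3,4}; V {3,4,5,6,7}->{6,7}
Constraint 2 (V != Y) on D(V)={6,7} D(Y)={3,4}: no change
So after constraint 2: D(Y) = {3,4}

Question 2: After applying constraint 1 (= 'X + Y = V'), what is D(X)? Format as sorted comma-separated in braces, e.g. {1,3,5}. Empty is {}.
Answer: {3,4}

Derivation:
Constraint 1 (X + Y = V) on D(X)={3,4,5,6,7} D(Y)={3,4,6,7} D(V)={3,4,5,6,7}: X {3,4,5,6,7}->{3,4}; Y {3,4,6,7}->{3,4}; V {3,4,5,6,7}->{6,7}
So after constraint 1: D(X) = {3,4}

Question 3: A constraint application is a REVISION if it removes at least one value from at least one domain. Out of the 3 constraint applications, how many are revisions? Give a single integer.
Answer: 2

Derivation:
Constraint 1 (X + Y = V) on D(X)={3,4,5,6,7} D(Y)={3,4,6,7} D(V)={3,4,5,6,7}: X {3,4,5,6,7}->{3,4}; Y {3,4,6,7}->{3,4}; V {3,4,5,6,7}->{6,7} => REVISION
Constraint 2 (V != Y) on D(V)={6,7} D(Y)={3,4}: no change => not a revision
Constraint 3 (V < X) on D(V)={6,7} D(X)={3,4}: V {6,7}->{}; X {3,4}->{} => REVISION
Total revisions = 2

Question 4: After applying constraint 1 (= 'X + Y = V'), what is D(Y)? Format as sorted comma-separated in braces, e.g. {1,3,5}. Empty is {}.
Answer: {3,4}

Derivation:
Constraint 1 (X + Y = V) on D(X)={3,4,5,6,7} D(Y)={3,4,6,7} D(V)={3,4,5,6,7}: X {3,4,5,6,7}->{3,4}; Y {3,4,6,7}->{3,4}; V {3,4,5,6,7}->{6,7}
So after constraint 1: D(Y) = {3,4}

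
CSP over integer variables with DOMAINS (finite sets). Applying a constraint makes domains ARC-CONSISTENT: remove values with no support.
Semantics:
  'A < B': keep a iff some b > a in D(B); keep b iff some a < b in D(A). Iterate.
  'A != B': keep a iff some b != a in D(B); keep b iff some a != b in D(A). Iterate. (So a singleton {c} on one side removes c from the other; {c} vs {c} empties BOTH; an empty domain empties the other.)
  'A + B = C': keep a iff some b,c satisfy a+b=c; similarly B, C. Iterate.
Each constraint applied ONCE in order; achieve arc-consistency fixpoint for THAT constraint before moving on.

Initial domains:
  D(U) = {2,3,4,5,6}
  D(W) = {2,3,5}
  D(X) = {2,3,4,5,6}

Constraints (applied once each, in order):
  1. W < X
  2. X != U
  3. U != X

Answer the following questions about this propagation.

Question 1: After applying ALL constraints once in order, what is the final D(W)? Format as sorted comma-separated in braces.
Constraint 1 (W < X) on D(W)={2,3,5} D(X)={2,3,4,5,6}: X {2,3,4,5,6}->{3,4,5,6}
Constraint 2 (X != U) on D(X)={3,4,5,6} D(U)={2,3,4,5,6}: no change
Constraint 3 (U != X) on D(U)={2,3,4,5,6} D(X)={3,4,5,6}: no change
So after all 3 constraints: D(W) = {2,3,5}

Answer: {2,3,5}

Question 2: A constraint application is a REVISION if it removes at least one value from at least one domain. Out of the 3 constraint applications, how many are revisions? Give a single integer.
Answer: 1

Derivation:
Constraint 1 (W < X) on D(W)={2,3,5} D(X)={2,3,4,5,6}: X {2,3,4,5,6}->{3,4,5,6} => REVISION
Constraint 2 (X != U) on D(X)={3,4,5,6} D(U)={2,3,4,5,6}: no change => not a revision
Constraint 3 (U != X) on D(U)={2,3,4,5,6} D(X)={3,4,5,6}: no change => not a revision
Total revisions = 1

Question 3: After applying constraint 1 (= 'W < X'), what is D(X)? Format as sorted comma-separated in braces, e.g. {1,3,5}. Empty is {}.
Answer: {3,4,5,6}

Derivation:
Constraint 1 (W < X) on D(W)={2,3,5} D(X)={2,3,4,5,6}: X {2,3,4,5,6}->{3,4,5,6}
So after constraint 1: D(X) = {3,4,5,6}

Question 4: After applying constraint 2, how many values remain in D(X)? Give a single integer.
Answer: 4

Derivation:
Constraint 1 (W < X) on D(W)={2,3,5} D(X)={2,3,4,5,6}: X {2,3,4,5,6}->{3,4,5,6}
Constraint 2 (X != U) on D(X)={3,4,5,6} D(U)={2,3,4,5,6}: no change
So after constraint 2: D(X)={3,4,5,6}, size = 4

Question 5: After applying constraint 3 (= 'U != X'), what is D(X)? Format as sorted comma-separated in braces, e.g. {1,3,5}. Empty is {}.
Answer: {3,4,5,6}

Derivation:
Constraint 1 (W < X) on D(W)={2,3,5} D(X)={2,3,4,5,6}: X {2,3,4,5,6}->{3,4,5,6}
Constraint 2 (X != U) on D(X)={3,4,5,6} D(U)={2,3,4,5,6}: no change
Constraint 3 (U != X) on D(U)={2,3,4,5,6} D(X)={3,4,5,6}: no change
So after constraint 3: D(X) = {3,4,5,6}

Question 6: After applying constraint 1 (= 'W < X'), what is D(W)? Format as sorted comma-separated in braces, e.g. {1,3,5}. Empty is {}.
Constraint 1 (W < X) on D(W)={2,3,5} D(X)={2,3,4,5,6}: X {2,3,4,5,6}->{3,4,5,6}
So after constraint 1: D(W) = {2,3,5}

Answer: {2,3,5}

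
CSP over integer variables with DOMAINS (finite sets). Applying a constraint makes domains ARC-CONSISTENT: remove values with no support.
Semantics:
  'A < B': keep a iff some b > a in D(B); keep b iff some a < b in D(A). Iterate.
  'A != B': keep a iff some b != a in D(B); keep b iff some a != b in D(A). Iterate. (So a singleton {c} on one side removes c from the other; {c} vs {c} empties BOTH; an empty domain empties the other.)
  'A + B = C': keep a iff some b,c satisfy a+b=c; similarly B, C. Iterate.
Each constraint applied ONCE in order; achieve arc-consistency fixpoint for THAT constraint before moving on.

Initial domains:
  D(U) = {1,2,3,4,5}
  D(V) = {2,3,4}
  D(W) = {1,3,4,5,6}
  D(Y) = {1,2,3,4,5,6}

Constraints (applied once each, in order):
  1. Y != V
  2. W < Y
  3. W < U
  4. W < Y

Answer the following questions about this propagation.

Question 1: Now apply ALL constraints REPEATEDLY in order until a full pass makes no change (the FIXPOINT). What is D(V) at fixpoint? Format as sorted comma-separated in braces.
pass 0 (initial): D(V)={2,3,4}
pass 1: U {1,2,3,4,5}->{2,3,4,5}; W {1,3,4,5,6}->{1,3,4}; Y {1,2,3,4,5,6}->{2,3,4,5,6}
pass 2: no change
Fixpoint after 2 passes: D(V) = {2,3,4}

Answer: {2,3,4}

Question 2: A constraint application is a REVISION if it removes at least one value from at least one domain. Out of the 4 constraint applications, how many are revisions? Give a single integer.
Answer: 2

Derivation:
Constraint 1 (Y != V) on D(Y)={1,2,3,4,5,6} D(V)={2,3,4}: no change => not a revision
Constraint 2 (W < Y) on D(W)={1,3,4,5,6} D(Y)={1,2,3,4,5,6}: W {1,3,4,5,6}->{1,3,4,5}; Y {1,2,3,4,5,6}->{2,3,4,5,6} => REVISION
Constraint 3 (W < U) on D(W)={1,3,4,5} D(U)={1,2,3,4,5}: W {1,3,4,5}->{1,3,4}; U {1,2,3,4,5}->{2,3,4,5} => REVISION
Constraint 4 (W < Y) on D(W)={1,3,4} D(Y)={2,3,4,5,6}: no change => not a revision
Total revisions = 2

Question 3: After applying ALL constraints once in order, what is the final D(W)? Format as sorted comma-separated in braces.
Constraint 1 (Y != V) on D(Y)={1,2,3,4,5,6} D(V)={2,3,4}: no change
Constraint 2 (W < Y) on D(W)={1,3,4,5,6} D(Y)={1,2,3,4,5,6}: W {1,3,4,5,6}->{1,3,4,5}; Y {1,2,3,4,5,6}->{2,3,4,5,6}
Constraint 3 (W < U) on D(W)={1,3,4,5} D(U)={1,2,3,4,5}: W {1,3,4,5}->{1,3,4}; U {1,2,3,4,5}->{2,3,4,5}
Constraint 4 (W < Y) on D(W)={1,3,4} D(Y)={2,3,4,5,6}: no change
So after all 4 constraints: D(W) = {1,3,4}

Answer: {1,3,4}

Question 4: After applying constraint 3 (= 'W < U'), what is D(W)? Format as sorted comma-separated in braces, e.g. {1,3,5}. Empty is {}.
Answer: {1,3,4}

Derivation:
Constraint 1 (Y != V) on D(Y)={1,2,3,4,5,6} D(V)={2,3,4}: no change
Constraint 2 (W < Y) on D(W)={1,3,4,5,6} D(Y)={1,2,3,4,5,6}: W {1,3,4,5,6}->{1,3,4,5}; Y {1,2,3,4,5,6}->{2,3,4,5,6}
Constraint 3 (W < U) on D(W)={1,3,4,5} D(U)={1,2,3,4,5}: W {1,3,4,5}->{1,3,4}; U {1,2,3,4,5}->{2,3,4,5}
So after constraint 3: D(W) = {1,3,4}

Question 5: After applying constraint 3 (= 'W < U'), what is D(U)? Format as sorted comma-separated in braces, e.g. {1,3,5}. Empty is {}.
Answer: {2,3,4,5}

Derivation:
Constraint 1 (Y != V) on D(Y)={1,2,3,4,5,6} D(V)={2,3,4}: no change
Constraint 2 (W < Y) on D(W)={1,3,4,5,6} D(Y)={1,2,3,4,5,6}: W {1,3,4,5,6}->{1,3,4,5}; Y {1,2,3,4,5,6}->{2,3,4,5,6}
Constraint 3 (W < U) on D(W)={1,3,4,5} D(U)={1,2,3,4,5}: W {1,3,4,5}->{1,3,4}; U {1,2,3,4,5}->{2,3,4,5}
So after constraint 3: D(U) = {2,3,4,5}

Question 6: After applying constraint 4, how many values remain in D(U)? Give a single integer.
Answer: 4

Derivation:
Constraint 1 (Y != V) on D(Y)={1,2,3,4,5,6} D(V)={2,3,4}: no change
Constraint 2 (W < Y) on D(W)={1,3,4,5,6} D(Y)={1,2,3,4,5,6}: W {1,3,4,5,6}->{1,3,4,5}; Y {1,2,3,4,5,6}->{2,3,4,5,6}
Constraint 3 (W < U) on D(W)={1,3,4,5} D(U)={1,2,3,4,5}: W {1,3,4,5}->{1,3,4}; U {1,2,3,4,5}->{2,3,4,5}
Constraint 4 (W < Y) on D(W)={1,3,4} D(Y)={2,3,4,5,6}: no change
So after constraint 4: D(U)={2,3,4,5}, size = 4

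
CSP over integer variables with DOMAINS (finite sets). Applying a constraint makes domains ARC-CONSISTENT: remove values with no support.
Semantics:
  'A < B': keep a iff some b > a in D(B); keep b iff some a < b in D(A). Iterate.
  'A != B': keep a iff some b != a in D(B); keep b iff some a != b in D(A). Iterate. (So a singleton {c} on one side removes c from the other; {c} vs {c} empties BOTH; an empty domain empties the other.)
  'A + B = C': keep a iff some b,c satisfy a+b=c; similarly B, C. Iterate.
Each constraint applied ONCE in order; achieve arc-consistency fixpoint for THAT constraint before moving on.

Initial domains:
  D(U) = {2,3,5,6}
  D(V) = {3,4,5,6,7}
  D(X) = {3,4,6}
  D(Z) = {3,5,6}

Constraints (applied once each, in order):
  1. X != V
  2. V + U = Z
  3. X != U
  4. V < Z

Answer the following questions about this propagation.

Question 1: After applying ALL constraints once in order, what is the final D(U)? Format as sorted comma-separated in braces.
Constraint 1 (X != V) on D(X)={3,4,6} D(V)={3,4,5,6,7}: no change
Constraint 2 (V + U = Z) on D(V)={3,4,5,6,7} D(U)={2,3,5,6} D(Z)={3,5,6}: V {3,4,5,6,7}->{3,4}; U {2,3,5,6}->{2,3}; Z {3,5,6}->{5,6}
Constraint 3 (X != U) on D(X)={3,4,6} D(U)={2,3}: no change
Constraint 4 (V < Z) on D(V)={3,4} D(Z)={5,6}: no change
So after all 4 constraints: D(U) = {2,3}

Answer: {2,3}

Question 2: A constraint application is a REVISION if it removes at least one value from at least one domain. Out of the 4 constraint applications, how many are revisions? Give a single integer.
Constraint 1 (X != V) on D(X)={3,4,6} D(V)={3,4,5,6,7}: no change => not a revision
Constraint 2 (V + U = Z) on D(V)={3,4,5,6,7} D(U)={2,3,5,6} D(Z)={3,5,6}: V {3,4,5,6,7}->{3,4}; U {2,3,5,6}->{2,3}; Z {3,5,6}->{5,6} => REVISION
Constraint 3 (X != U) on D(X)={3,4,6} D(U)={2,3}: no change => not a revision
Constraint 4 (V < Z) on D(V)={3,4} D(Z)={5,6}: no change => not a revision
Total revisions = 1

Answer: 1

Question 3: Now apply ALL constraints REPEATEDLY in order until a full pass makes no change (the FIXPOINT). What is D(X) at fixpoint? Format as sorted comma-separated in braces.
pass 0 (initial): D(X)={3,4,6}
pass 1: U {2,3,5,6}->{2,3}; V {3,4,5,6,7}->{3,4}; Z {3,5,6}->{5,6}
pass 2: no change
Fixpoint after 2 passes: D(X) = {3,4,6}

Answer: {3,4,6}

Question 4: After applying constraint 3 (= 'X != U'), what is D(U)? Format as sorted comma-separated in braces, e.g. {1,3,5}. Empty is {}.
Constraint 1 (X != V) on D(X)={3,4,6} D(V)={3,4,5,6,7}: no change
Constraint 2 (V + U = Z) on D(V)={3,4,5,6,7} D(U)={2,3,5,6} D(Z)={3,5,6}: V {3,4,5,6,7}->{3,4}; U {2,3,5,6}->{2,3}; Z {3,5,6}->{5,6}
Constraint 3 (X != U) on D(X)={3,4,6} D(U)={2,3}: no change
So after constraint 3: D(U) = {2,3}

Answer: {2,3}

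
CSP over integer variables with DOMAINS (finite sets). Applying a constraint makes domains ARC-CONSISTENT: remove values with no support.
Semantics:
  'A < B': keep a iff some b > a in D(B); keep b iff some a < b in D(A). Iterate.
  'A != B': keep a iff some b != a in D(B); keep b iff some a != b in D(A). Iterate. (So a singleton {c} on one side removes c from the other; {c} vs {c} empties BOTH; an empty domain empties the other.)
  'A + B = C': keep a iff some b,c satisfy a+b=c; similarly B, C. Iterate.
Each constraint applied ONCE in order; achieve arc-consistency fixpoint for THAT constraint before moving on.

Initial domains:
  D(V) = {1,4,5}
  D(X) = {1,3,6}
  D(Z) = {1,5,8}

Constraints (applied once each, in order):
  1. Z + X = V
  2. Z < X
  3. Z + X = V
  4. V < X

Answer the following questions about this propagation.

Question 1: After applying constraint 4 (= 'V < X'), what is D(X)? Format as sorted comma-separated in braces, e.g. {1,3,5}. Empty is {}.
Constraint 1 (Z + X = V) on D(Z)={1,5,8} D(X)={1,3,6} D(V)={1,4,5}: Z {1,5,8}->{1}; X {1,3,6}->{3}; V {1,4,5}->{4}
Constraint 2 (Z < X) on D(Z)={1} D(X)={3}: no change
Constraint 3 (Z + X = V) on D(Z)={1} D(X)={3} D(V)={4}: no change
Constraint 4 (V < X) on D(V)={4} D(X)={3}: V {4}->{}; X {3}->{}
So after constraint 4: D(X) = {}

Answer: {}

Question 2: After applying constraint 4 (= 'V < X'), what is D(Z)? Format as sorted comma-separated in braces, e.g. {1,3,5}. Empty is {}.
Answer: {1}

Derivation:
Constraint 1 (Z + X = V) on D(Z)={1,5,8} D(X)={1,3,6} D(V)={1,4,5}: Z {1,5,8}->{1}; X {1,3,6}->{3}; V {1,4,5}->{4}
Constraint 2 (Z < X) on D(Z)={1} D(X)={3}: no change
Constraint 3 (Z + X = V) on D(Z)={1} D(X)={3} D(V)={4}: no change
Constraint 4 (V < X) on D(V)={4} D(X)={3}: V {4}->{}; X {3}->{}
So after constraint 4: D(Z) = {1}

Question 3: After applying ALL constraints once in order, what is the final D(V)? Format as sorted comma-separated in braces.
Constraint 1 (Z + X = V) on D(Z)={1,5,8} D(X)={1,3,6} D(V)={1,4,5}: Z {1,5,8}->{1}; X {1,3,6}->{3}; V {1,4,5}->{4}
Constraint 2 (Z < X) on D(Z)={1} D(X)={3}: no change
Constraint 3 (Z + X = V) on D(Z)={1} D(X)={3} D(V)={4}: no change
Constraint 4 (V < X) on D(V)={4} D(X)={3}: V {4}->{}; X {3}->{}
So after all 4 constraints: D(V) = {}

Answer: {}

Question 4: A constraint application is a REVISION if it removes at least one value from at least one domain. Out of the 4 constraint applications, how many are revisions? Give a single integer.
Constraint 1 (Z + X = V) on D(Z)={1,5,8} D(X)={1,3,6} D(V)={1,4,5}: Z {1,5,8}->{1}; X {1,3,6}->{3}; V {1,4,5}->{4} => REVISION
Constraint 2 (Z < X) on D(Z)={1} D(X)={3}: no change => not a revision
Constraint 3 (Z + X = V) on D(Z)={1} D(X)={3} D(V)={4}: no change => not a revision
Constraint 4 (V < X) on D(V)={4} D(X)={3}: V {4}->{}; X {3}->{} => REVISION
Total revisions = 2

Answer: 2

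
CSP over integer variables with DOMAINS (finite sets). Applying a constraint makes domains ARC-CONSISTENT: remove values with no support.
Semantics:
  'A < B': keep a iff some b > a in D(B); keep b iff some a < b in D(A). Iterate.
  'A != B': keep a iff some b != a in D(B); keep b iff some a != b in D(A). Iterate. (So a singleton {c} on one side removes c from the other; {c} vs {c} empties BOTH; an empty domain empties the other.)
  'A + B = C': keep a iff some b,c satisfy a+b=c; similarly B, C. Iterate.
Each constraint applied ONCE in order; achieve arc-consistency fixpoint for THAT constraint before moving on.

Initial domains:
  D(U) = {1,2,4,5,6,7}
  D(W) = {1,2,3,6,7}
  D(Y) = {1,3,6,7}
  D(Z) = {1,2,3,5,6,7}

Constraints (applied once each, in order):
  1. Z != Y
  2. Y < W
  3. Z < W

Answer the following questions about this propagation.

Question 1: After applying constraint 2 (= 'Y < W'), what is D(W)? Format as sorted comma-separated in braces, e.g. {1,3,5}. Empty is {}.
Constraint 1 (Z != Y) on D(Z)={1,2,3,5,6,7} D(Y)={1,3,6,7}: no change
Constraint 2 (Y < W) on D(Y)={1,3,6,7} D(W)={1,2,3,6,7}: Y {1,3,6,7}->{1,3,6}; W {1,2,3,6,7}->{2,3,6,7}
So after constraint 2: D(W) = {2,3,6,7}

Answer: {2,3,6,7}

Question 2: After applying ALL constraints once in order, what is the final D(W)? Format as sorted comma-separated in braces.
Answer: {2,3,6,7}

Derivation:
Constraint 1 (Z != Y) on D(Z)={1,2,3,5,6,7} D(Y)={1,3,6,7}: no change
Constraint 2 (Y < W) on D(Y)={1,3,6,7} D(W)={1,2,3,6,7}: Y {1,3,6,7}->{1,3,6}; W {1,2,3,6,7}->{2,3,6,7}
Constraint 3 (Z < W) on D(Z)={1,2,3,5,6,7} D(W)={2,3,6,7}: Z {1,2,3,5,6,7}->{1,2,3,5,6}
So after all 3 constraints: D(W) = {2,3,6,7}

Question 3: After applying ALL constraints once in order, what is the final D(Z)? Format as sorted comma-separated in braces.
Answer: {1,2,3,5,6}

Derivation:
Constraint 1 (Z != Y) on D(Z)={1,2,3,5,6,7} D(Y)={1,3,6,7}: no change
Constraint 2 (Y < W) on D(Y)={1,3,6,7} D(W)={1,2,3,6,7}: Y {1,3,6,7}->{1,3,6}; W {1,2,3,6,7}->{2,3,6,7}
Constraint 3 (Z < W) on D(Z)={1,2,3,5,6,7} D(W)={2,3,6,7}: Z {1,2,3,5,6,7}->{1,2,3,5,6}
So after all 3 constraints: D(Z) = {1,2,3,5,6}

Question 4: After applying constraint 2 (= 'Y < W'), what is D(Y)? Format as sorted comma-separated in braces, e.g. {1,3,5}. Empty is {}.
Answer: {1,3,6}

Derivation:
Constraint 1 (Z != Y) on D(Z)={1,2,3,5,6,7} D(Y)={1,3,6,7}: no change
Constraint 2 (Y < W) on D(Y)={1,3,6,7} D(W)={1,2,3,6,7}: Y {1,3,6,7}->{1,3,6}; W {1,2,3,6,7}->{2,3,6,7}
So after constraint 2: D(Y) = {1,3,6}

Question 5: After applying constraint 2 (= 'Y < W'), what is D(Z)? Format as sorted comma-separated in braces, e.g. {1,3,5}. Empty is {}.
Answer: {1,2,3,5,6,7}

Derivation:
Constraint 1 (Z != Y) on D(Z)={1,2,3,5,6,7} D(Y)={1,3,6,7}: no change
Constraint 2 (Y < W) on D(Y)={1,3,6,7} D(W)={1,2,3,6,7}: Y {1,3,6,7}->{1,3,6}; W {1,2,3,6,7}->{2,3,6,7}
So after constraint 2: D(Z) = {1,2,3,5,6,7}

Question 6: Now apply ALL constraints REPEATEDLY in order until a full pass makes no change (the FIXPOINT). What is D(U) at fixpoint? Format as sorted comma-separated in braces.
pass 0 (initial): D(U)={1,2,4,5,6,7}
pass 1: W {1,2,3,6,7}->{2,3,6,7}; Y {1,3,6,7}->{1,3,6}; Z {1,2,3,5,6,7}->{1,2,3,5,6}
pass 2: no change
Fixpoint after 2 passes: D(U) = {1,2,4,5,6,7}

Answer: {1,2,4,5,6,7}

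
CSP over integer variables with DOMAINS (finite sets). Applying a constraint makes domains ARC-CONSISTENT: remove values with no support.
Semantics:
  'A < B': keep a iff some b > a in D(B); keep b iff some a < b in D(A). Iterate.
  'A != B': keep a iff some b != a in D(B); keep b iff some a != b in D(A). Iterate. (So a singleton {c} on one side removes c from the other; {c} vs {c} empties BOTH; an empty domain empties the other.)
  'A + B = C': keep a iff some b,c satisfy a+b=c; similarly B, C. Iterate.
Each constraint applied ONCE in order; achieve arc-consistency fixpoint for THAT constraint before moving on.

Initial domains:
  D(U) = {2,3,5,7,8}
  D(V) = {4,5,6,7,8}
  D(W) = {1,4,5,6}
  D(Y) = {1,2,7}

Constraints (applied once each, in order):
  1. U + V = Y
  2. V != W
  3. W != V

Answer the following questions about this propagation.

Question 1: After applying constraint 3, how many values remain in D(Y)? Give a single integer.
Constraint 1 (U + V = Y) on D(U)={2,3,5,7,8} D(V)={4,5,6,7,8} D(Y)={1,2,7}: U {2,3,5,7,8}->{2,3}; V {4,5,6,7,8}->{4,5}; Y {1,2,7}->{7}
Constraint 2 (V != W) on D(V)={4,5} D(W)={1,4,5,6}: no change
Constraint 3 (W != V) on D(W)={1,4,5,6} D(V)={4,5}: no change
So after constraint 3: D(Y)={7}, size = 1

Answer: 1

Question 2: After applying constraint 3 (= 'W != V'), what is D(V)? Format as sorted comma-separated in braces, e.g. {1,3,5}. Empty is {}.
Constraint 1 (U + V = Y) on D(U)={2,3,5,7,8} D(V)={4,5,6,7,8} D(Y)={1,2,7}: U {2,3,5,7,8}->{2,3}; V {4,5,6,7,8}->{4,5}; Y {1,2,7}->{7}
Constraint 2 (V != W) on D(V)={4,5} D(W)={1,4,5,6}: no change
Constraint 3 (W != V) on D(W)={1,4,5,6} D(V)={4,5}: no change
So after constraint 3: D(V) = {4,5}

Answer: {4,5}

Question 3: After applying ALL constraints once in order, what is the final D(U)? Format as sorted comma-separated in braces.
Answer: {2,3}

Derivation:
Constraint 1 (U + V = Y) on D(U)={2,3,5,7,8} D(V)={4,5,6,7,8} D(Y)={1,2,7}: U {2,3,5,7,8}->{2,3}; V {4,5,6,7,8}->{4,5}; Y {1,2,7}->{7}
Constraint 2 (V != W) on D(V)={4,5} D(W)={1,4,5,6}: no change
Constraint 3 (W != V) on D(W)={1,4,5,6} D(V)={4,5}: no change
So after all 3 constraints: D(U) = {2,3}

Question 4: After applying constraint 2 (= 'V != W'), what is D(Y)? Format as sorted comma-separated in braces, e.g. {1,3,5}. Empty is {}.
Constraint 1 (U + V = Y) on D(U)={2,3,5,7,8} D(V)={4,5,6,7,8} D(Y)={1,2,7}: U {2,3,5,7,8}->{2,3}; V {4,5,6,7,8}->{4,5}; Y {1,2,7}->{7}
Constraint 2 (V != W) on D(V)={4,5} D(W)={1,4,5,6}: no change
So after constraint 2: D(Y) = {7}

Answer: {7}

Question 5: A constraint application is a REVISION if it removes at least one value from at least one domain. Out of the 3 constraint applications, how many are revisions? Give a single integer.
Answer: 1

Derivation:
Constraint 1 (U + V = Y) on D(U)={2,3,5,7,8} D(V)={4,5,6,7,8} D(Y)={1,2,7}: U {2,3,5,7,8}->{2,3}; V {4,5,6,7,8}->{4,5}; Y {1,2,7}->{7} => REVISION
Constraint 2 (V != W) on D(V)={4,5} D(W)={1,4,5,6}: no change => not a revision
Constraint 3 (W != V) on D(W)={1,4,5,6} D(V)={4,5}: no change => not a revision
Total revisions = 1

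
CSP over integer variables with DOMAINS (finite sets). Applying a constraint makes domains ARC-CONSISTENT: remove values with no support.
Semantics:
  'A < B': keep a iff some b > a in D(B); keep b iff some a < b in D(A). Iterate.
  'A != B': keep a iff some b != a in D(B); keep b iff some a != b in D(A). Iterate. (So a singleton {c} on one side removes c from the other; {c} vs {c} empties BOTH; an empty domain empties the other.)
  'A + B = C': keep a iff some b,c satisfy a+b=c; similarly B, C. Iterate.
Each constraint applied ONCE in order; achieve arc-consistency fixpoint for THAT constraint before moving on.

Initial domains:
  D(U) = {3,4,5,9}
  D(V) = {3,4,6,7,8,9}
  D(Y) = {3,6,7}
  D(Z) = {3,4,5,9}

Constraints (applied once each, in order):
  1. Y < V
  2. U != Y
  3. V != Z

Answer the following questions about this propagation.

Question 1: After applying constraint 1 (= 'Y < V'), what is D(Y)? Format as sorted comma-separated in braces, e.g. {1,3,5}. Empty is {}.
Constraint 1 (Y < V) on D(Y)={3,6,7} D(V)={3,4,6,7,8,9}: V {3,4,6,7,8,9}->{4,6,7,8,9}
So after constraint 1: D(Y) = {3,6,7}

Answer: {3,6,7}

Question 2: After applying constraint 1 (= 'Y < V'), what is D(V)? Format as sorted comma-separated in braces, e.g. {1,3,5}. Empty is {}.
Constraint 1 (Y < V) on D(Y)={3,6,7} D(V)={3,4,6,7,8,9}: V {3,4,6,7,8,9}->{4,6,7,8,9}
So after constraint 1: D(V) = {4,6,7,8,9}

Answer: {4,6,7,8,9}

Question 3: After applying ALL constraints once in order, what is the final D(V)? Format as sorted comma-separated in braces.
Answer: {4,6,7,8,9}

Derivation:
Constraint 1 (Y < V) on D(Y)={3,6,7} D(V)={3,4,6,7,8,9}: V {3,4,6,7,8,9}->{4,6,7,8,9}
Constraint 2 (U != Y) on D(U)={3,4,5,9} D(Y)={3,6,7}: no change
Constraint 3 (V != Z) on D(V)={4,6,7,8,9} D(Z)={3,4,5,9}: no change
So after all 3 constraints: D(V) = {4,6,7,8,9}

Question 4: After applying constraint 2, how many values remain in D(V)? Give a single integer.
Constraint 1 (Y < V) on D(Y)={3,6,7} D(V)={3,4,6,7,8,9}: V {3,4,6,7,8,9}->{4,6,7,8,9}
Constraint 2 (U != Y) on D(U)={3,4,5,9} D(Y)={3,6,7}: no change
So after constraint 2: D(V)={4,6,7,8,9}, size = 5

Answer: 5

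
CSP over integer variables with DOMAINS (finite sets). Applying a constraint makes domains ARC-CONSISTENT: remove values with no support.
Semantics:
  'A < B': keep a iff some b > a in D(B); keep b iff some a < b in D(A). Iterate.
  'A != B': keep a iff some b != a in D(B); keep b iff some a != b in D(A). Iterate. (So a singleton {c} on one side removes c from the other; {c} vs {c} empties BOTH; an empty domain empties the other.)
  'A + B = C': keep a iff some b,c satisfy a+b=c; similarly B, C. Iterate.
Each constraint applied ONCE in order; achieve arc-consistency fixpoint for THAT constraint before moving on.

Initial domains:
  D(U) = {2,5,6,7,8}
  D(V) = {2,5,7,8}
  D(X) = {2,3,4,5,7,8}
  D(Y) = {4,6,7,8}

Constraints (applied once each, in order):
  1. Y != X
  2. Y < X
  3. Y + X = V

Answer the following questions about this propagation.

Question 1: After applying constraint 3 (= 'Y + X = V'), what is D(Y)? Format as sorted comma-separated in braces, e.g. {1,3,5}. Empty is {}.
Constraint 1 (Y != X) on D(Y)={4,6,7,8} D(X)={2,3,4,5,7,8}: no change
Constraint 2 (Y < X) on D(Y)={4,6,7,8} D(X)={2,3,4,5,7,8}: Y {4,6,7,8}->{4,6,7}; X {2,3,4,5,7,8}->{5,7,8}
Constraint 3 (Y + X = V) on D(Y)={4,6,7} D(X)={5,7,8} D(V)={2,5,7,8}: Y {4,6,7}->{}; X {5,7,8}->{}; V {2,5,7,8}->{}
So after constraint 3: D(Y) = {}

Answer: {}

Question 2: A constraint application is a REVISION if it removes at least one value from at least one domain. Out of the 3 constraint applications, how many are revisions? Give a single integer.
Answer: 2

Derivation:
Constraint 1 (Y != X) on D(Y)={4,6,7,8} D(X)={2,3,4,5,7,8}: no change => not a revision
Constraint 2 (Y < X) on D(Y)={4,6,7,8} D(X)={2,3,4,5,7,8}: Y {4,6,7,8}->{4,6,7}; X {2,3,4,5,7,8}->{5,7,8} => REVISION
Constraint 3 (Y + X = V) on D(Y)={4,6,7} D(X)={5,7,8} D(V)={2,5,7,8}: Y {4,6,7}->{}; X {5,7,8}->{}; V {2,5,7,8}->{} => REVISION
Total revisions = 2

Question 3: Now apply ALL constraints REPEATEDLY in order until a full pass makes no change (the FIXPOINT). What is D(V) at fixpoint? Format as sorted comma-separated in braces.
Answer: {}

Derivation:
pass 0 (initial): D(V)={2,5,7,8}
pass 1: V {2,5,7,8}->{}; X {2,3,4,5,7,8}->{}; Y {4,6,7,8}->{}
pass 2: no change
Fixpoint after 2 passes: D(V) = {}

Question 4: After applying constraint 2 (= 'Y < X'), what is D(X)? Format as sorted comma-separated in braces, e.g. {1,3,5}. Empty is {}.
Constraint 1 (Y != X) on D(Y)={4,6,7,8} D(X)={2,3,4,5,7,8}: no change
Constraint 2 (Y < X) on D(Y)={4,6,7,8} D(X)={2,3,4,5,7,8}: Y {4,6,7,8}->{4,6,7}; X {2,3,4,5,7,8}->{5,7,8}
So after constraint 2: D(X) = {5,7,8}

Answer: {5,7,8}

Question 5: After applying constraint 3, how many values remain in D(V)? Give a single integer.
Answer: 0

Derivation:
Constraint 1 (Y != X) on D(Y)={4,6,7,8} D(X)={2,3,4,5,7,8}: no change
Constraint 2 (Y < X) on D(Y)={4,6,7,8} D(X)={2,3,4,5,7,8}: Y {4,6,7,8}->{4,6,7}; X {2,3,4,5,7,8}->{5,7,8}
Constraint 3 (Y + X = V) on D(Y)={4,6,7} D(X)={5,7,8} D(V)={2,5,7,8}: Y {4,6,7}->{}; X {5,7,8}->{}; V {2,5,7,8}->{}
So after constraint 3: D(V)={}, size = 0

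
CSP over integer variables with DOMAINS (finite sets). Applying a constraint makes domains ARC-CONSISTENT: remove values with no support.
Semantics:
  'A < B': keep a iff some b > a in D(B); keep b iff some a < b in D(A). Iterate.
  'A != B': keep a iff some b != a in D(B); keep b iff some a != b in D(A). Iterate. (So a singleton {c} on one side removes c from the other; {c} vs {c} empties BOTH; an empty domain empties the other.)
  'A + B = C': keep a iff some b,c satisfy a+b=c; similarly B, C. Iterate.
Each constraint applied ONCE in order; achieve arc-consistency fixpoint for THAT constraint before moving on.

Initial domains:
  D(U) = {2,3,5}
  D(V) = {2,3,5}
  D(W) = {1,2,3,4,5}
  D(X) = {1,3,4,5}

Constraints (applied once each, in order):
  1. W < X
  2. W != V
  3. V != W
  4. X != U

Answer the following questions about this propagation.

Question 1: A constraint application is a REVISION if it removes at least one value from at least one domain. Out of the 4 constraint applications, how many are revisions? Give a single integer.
Answer: 1

Derivation:
Constraint 1 (W < X) on D(W)={1,2,3,4,5} D(X)={1,3,4,5}: W {1,2,3,4,5}->{1,2,3,4}; X {1,3,4,5}->{3,4,5} => REVISION
Constraint 2 (W != V) on D(W)={1,2,3,4} D(V)={2,3,5}: no change => not a revision
Constraint 3 (V != W) on D(V)={2,3,5} D(W)={1,2,3,4}: no change => not a revision
Constraint 4 (X != U) on D(X)={3,4,5} D(U)={2,3,5}: no change => not a revision
Total revisions = 1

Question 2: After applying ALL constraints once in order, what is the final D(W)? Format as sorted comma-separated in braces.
Answer: {1,2,3,4}

Derivation:
Constraint 1 (W < X) on D(W)={1,2,3,4,5} D(X)={1,3,4,5}: W {1,2,3,4,5}->{1,2,3,4}; X {1,3,4,5}->{3,4,5}
Constraint 2 (W != V) on D(W)={1,2,3,4} D(V)={2,3,5}: no change
Constraint 3 (V != W) on D(V)={2,3,5} D(W)={1,2,3,4}: no change
Constraint 4 (X != U) on D(X)={3,4,5} D(U)={2,3,5}: no change
So after all 4 constraints: D(W) = {1,2,3,4}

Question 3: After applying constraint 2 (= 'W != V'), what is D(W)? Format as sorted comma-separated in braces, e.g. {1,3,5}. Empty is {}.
Answer: {1,2,3,4}

Derivation:
Constraint 1 (W < X) on D(W)={1,2,3,4,5} D(X)={1,3,4,5}: W {1,2,3,4,5}->{1,2,3,4}; X {1,3,4,5}->{3,4,5}
Constraint 2 (W != V) on D(W)={1,2,3,4} D(V)={2,3,5}: no change
So after constraint 2: D(W) = {1,2,3,4}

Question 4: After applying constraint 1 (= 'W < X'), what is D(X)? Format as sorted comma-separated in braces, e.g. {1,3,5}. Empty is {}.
Constraint 1 (W < X) on D(W)={1,2,3,4,5} D(X)={1,3,4,5}: W {1,2,3,4,5}->{1,2,3,4}; X {1,3,4,5}->{3,4,5}
So after constraint 1: D(X) = {3,4,5}

Answer: {3,4,5}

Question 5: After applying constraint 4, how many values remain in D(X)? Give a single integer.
Answer: 3

Derivation:
Constraint 1 (W < X) on D(W)={1,2,3,4,5} D(X)={1,3,4,5}: W {1,2,3,4,5}->{1,2,3,4}; X {1,3,4,5}->{3,4,5}
Constraint 2 (W != V) on D(W)={1,2,3,4} D(V)={2,3,5}: no change
Constraint 3 (V != W) on D(V)={2,3,5} D(W)={1,2,3,4}: no change
Constraint 4 (X != U) on D(X)={3,4,5} D(U)={2,3,5}: no change
So after constraint 4: D(X)={3,4,5}, size = 3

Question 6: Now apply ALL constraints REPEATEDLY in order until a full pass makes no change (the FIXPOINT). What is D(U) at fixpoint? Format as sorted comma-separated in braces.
pass 0 (initial): D(U)={2,3,5}
pass 1: W {1,2,3,4,5}->{1,2,3,4}; X {1,3,4,5}->{3,4,5}
pass 2: no change
Fixpoint after 2 passes: D(U) = {2,3,5}

Answer: {2,3,5}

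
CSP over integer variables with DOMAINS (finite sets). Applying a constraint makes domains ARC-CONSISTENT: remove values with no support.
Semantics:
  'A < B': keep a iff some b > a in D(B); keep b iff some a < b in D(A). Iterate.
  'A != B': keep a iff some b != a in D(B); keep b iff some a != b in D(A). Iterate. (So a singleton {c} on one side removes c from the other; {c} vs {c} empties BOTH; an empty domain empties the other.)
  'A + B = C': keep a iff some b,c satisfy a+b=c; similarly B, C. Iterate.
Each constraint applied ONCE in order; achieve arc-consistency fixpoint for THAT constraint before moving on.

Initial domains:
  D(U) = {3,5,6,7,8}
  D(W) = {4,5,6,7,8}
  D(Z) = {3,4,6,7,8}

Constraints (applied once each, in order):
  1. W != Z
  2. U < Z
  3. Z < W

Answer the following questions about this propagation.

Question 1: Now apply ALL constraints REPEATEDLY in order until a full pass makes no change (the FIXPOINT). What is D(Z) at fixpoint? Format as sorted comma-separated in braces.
Answer: {4,6,7}

Derivation:
pass 0 (initial): D(Z)={3,4,6,7,8}
pass 1: U {3,5,6,7,8}->{3,5,6,7}; W {4,5,6,7,8}->{5,6,7,8}; Z {3,4,6,7,8}->{4,6,7}
pass 2: U {3,5,6,7}->{3,5,6}
pass 3: no change
Fixpoint after 3 passes: D(Z) = {4,6,7}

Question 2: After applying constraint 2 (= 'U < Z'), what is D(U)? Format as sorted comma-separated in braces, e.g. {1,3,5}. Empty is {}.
Answer: {3,5,6,7}

Derivation:
Constraint 1 (W != Z) on D(W)={4,5,6,7,8} D(Z)={3,4,6,7,8}: no change
Constraint 2 (U < Z) on D(U)={3,5,6,7,8} D(Z)={3,4,6,7,8}: U {3,5,6,7,8}->{3,5,6,7}; Z {3,4,6,7,8}->{4,6,7,8}
So after constraint 2: D(U) = {3,5,6,7}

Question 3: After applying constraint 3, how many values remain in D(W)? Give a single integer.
Answer: 4

Derivation:
Constraint 1 (W != Z) on D(W)={4,5,6,7,8} D(Z)={3,4,6,7,8}: no change
Constraint 2 (U < Z) on D(U)={3,5,6,7,8} D(Z)={3,4,6,7,8}: U {3,5,6,7,8}->{3,5,6,7}; Z {3,4,6,7,8}->{4,6,7,8}
Constraint 3 (Z < W) on D(Z)={4,6,7,8} D(W)={4,5,6,7,8}: Z {4,6,7,8}->{4,6,7}; W {4,5,6,7,8}->{5,6,7,8}
So after constraint 3: D(W)={5,6,7,8}, size = 4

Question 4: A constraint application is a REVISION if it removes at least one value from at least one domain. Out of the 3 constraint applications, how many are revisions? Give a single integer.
Answer: 2

Derivation:
Constraint 1 (W != Z) on D(W)={4,5,6,7,8} D(Z)={3,4,6,7,8}: no change => not a revision
Constraint 2 (U < Z) on D(U)={3,5,6,7,8} D(Z)={3,4,6,7,8}: U {3,5,6,7,8}->{3,5,6,7}; Z {3,4,6,7,8}->{4,6,7,8} => REVISION
Constraint 3 (Z < W) on D(Z)={4,6,7,8} D(W)={4,5,6,7,8}: Z {4,6,7,8}->{4,6,7}; W {4,5,6,7,8}->{5,6,7,8} => REVISION
Total revisions = 2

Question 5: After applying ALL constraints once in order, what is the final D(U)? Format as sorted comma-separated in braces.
Constraint 1 (W != Z) on D(W)={4,5,6,7,8} D(Z)={3,4,6,7,8}: no change
Constraint 2 (U < Z) on D(U)={3,5,6,7,8} D(Z)={3,4,6,7,8}: U {3,5,6,7,8}->{3,5,6,7}; Z {3,4,6,7,8}->{4,6,7,8}
Constraint 3 (Z < W) on D(Z)={4,6,7,8} D(W)={4,5,6,7,8}: Z {4,6,7,8}->{4,6,7}; W {4,5,6,7,8}->{5,6,7,8}
So after all 3 constraints: D(U) = {3,5,6,7}

Answer: {3,5,6,7}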